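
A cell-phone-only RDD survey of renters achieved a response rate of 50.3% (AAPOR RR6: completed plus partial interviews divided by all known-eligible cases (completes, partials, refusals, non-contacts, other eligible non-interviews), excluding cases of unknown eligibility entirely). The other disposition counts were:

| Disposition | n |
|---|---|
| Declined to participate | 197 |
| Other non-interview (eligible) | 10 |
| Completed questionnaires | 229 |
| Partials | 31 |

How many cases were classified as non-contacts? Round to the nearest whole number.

Top: 229 + 31 = 260
RR6 = 260 / D = 0.503
D = 260 / 0.503 = 516.9
Other denominator terms total 467
non-contacts = 516.9 − 467 ≈ 50

50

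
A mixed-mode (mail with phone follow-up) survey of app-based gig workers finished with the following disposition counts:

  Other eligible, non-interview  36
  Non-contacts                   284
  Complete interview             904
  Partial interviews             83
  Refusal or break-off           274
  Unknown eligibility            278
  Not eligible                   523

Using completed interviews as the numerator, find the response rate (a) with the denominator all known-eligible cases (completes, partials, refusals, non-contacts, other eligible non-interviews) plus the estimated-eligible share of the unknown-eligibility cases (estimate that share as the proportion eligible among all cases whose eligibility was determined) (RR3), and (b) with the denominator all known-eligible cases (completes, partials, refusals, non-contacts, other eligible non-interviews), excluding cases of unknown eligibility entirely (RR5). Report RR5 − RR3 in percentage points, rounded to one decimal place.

Num: 904
Known eligible: 904 + 83 + 274 + 284 + 36 = 1581
e = 1581 / (1581 + 523) = 1581 / 2104 = 0.7514
Estimated eligible among unknowns: 0.7514 × 278 = 208.89
Denom: 1581 + 208.89 = 1789.89
RR3 = 904 / 1789.89 = 0.5051
Denom: 904 + 83 + 274 + 284 + 36 = 1581
RR5 = 904 / 1581 = 0.5718
Difference = 57.18 − 50.51 = 6.67 percentage points

6.7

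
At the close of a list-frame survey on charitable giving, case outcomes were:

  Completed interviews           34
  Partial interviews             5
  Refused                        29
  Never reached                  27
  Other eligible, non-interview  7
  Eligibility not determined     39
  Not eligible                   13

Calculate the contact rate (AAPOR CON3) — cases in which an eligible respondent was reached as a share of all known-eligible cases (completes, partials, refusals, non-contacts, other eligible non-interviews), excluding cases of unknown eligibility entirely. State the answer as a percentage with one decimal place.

73.5%

Top: 34 + 5 + 29 + 7 = 75
Base: 34 + 5 + 29 + 27 + 7 = 102
CON3 = 75 / 102 = 0.7353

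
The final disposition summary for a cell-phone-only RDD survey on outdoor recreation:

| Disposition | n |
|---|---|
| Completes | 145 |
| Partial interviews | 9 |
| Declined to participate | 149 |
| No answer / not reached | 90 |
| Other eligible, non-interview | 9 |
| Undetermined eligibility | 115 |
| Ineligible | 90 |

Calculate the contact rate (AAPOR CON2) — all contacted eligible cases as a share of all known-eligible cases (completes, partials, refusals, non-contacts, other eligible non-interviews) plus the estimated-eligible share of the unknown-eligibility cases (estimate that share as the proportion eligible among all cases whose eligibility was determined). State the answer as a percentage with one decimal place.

62.9%

Num = 145 + 9 + 149 + 9 = 312
Known eligible = 145 + 9 + 149 + 90 + 9 = 402
e = 402 / (402 + 90) = 402 / 492 = 0.8171
e × U = 0.8171 × 115 = 93.97
Base = 402 + 93.97 = 495.97
CON2 = 312 / 495.97 = 0.6291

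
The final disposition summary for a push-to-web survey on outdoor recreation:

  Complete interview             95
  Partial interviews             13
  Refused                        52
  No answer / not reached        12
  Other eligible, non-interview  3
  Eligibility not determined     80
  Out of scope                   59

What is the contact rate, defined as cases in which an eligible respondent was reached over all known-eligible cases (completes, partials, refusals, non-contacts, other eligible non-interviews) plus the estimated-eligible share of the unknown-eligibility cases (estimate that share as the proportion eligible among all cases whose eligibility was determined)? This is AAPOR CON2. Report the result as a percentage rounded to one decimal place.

69.4%

Num = 95 + 13 + 52 + 3 = 163
Eligible (known) = 95 + 13 + 52 + 12 + 3 = 175
e = 175 / (175 + 59) = 175 / 234 = 0.7479
Estimated eligible among unknowns = 0.7479 × 80 = 59.83
Denominator = 175 + 59.83 = 234.83
CON2 = 163 / 234.83 = 0.6941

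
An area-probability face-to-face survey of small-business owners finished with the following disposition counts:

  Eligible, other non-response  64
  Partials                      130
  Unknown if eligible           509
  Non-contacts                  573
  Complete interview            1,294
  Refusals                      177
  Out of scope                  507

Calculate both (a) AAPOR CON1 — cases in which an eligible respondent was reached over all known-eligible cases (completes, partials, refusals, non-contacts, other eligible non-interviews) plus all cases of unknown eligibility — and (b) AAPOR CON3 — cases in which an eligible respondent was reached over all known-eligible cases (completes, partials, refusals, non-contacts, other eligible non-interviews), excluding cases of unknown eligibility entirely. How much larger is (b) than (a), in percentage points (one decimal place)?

Numerator: 1294 + 130 + 177 + 64 = 1665
Denominator: 1294 + 130 + 177 + 573 + 64 + 509 = 2747
CON1 = 1665 / 2747 = 0.6061
Denominator: 1294 + 130 + 177 + 573 + 64 = 2238
CON3 = 1665 / 2238 = 0.7440
Difference = 74.40 − 60.61 = 13.79 percentage points

13.8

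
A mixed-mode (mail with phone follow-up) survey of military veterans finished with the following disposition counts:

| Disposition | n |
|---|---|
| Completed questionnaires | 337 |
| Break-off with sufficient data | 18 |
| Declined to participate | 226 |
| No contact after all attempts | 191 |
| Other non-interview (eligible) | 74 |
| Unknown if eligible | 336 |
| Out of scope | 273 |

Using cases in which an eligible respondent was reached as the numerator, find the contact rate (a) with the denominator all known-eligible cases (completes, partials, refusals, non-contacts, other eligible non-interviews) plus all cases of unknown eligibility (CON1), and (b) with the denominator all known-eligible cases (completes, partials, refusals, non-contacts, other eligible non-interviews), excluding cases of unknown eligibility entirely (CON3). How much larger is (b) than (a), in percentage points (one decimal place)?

Numerator: 337 + 18 + 226 + 74 = 655
Denominator: 337 + 18 + 226 + 191 + 74 + 336 = 1182
CON1 = 655 / 1182 = 0.5541
Denominator: 337 + 18 + 226 + 191 + 74 = 846
CON3 = 655 / 846 = 0.7742
Difference = 77.42 − 55.41 = 22.01 percentage points

22.0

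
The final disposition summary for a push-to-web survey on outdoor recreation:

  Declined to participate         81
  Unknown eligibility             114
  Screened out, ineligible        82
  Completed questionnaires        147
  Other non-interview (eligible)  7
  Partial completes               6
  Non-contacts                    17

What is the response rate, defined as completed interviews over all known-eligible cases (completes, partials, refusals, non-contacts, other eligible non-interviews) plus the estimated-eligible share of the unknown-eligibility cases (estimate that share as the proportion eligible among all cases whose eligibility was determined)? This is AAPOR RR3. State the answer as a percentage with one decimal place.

Top = 147
Known eligible = 147 + 6 + 81 + 17 + 7 = 258
e = 258 / (258 + 82) = 258 / 340 = 0.7588
Estimated eligible among unknowns = 0.7588 × 114 = 86.50
Denom = 258 + 86.50 = 344.50
RR3 = 147 / 344.50 = 0.4267

42.7%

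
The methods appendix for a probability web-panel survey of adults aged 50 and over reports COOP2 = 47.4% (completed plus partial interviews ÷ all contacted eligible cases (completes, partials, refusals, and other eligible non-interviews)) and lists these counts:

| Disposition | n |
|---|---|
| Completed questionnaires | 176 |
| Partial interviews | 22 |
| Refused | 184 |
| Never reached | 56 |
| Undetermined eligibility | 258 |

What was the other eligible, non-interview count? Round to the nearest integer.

36

Num = 176 + 22 = 198
COOP2 = 198 / D = 0.474
D = 198 / 0.474 = 417.7
Other denominator terms total 382
other eligible, non-interview = 417.7 − 382 ≈ 36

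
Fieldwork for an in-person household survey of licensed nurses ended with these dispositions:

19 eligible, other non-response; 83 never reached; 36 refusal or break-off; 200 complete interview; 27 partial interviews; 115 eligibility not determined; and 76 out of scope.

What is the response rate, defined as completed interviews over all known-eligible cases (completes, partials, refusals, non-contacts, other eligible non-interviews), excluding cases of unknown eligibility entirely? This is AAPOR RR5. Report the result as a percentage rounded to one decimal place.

54.8%

Num = 200
Base = 200 + 27 + 36 + 83 + 19 = 365
RR5 = 200 / 365 = 0.5479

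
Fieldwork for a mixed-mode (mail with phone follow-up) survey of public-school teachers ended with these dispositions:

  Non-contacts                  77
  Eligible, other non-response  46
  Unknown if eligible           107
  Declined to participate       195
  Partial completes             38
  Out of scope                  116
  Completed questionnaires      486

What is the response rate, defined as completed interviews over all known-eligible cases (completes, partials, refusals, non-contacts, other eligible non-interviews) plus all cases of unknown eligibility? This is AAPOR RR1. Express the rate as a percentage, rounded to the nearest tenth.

Num → 486
Base → 486 + 38 + 195 + 77 + 46 + 107 = 949
RR1 = 486 / 949 = 0.5121

51.2%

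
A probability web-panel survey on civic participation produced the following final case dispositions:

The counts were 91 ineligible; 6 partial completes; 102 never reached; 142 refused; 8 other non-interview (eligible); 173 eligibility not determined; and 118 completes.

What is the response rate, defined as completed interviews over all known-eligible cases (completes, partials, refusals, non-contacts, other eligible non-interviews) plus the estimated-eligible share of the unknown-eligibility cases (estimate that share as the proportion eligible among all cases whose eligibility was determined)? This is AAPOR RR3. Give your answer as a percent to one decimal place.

Top → 118
Known eligible → 118 + 6 + 142 + 102 + 8 = 376
e = 376 / (376 + 91) = 376 / 467 = 0.8051
Estimated eligible among unknowns → 0.8051 × 173 = 139.28
Denom → 376 + 139.28 = 515.28
RR3 = 118 / 515.28 = 0.2290

22.9%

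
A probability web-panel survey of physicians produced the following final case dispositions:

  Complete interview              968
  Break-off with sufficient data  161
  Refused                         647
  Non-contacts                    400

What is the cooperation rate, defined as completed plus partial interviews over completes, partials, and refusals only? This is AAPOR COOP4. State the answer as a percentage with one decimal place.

63.6%

Numerator: 968 + 161 = 1129
Denominator: 968 + 161 + 647 = 1776
COOP4 = 1129 / 1776 = 0.6357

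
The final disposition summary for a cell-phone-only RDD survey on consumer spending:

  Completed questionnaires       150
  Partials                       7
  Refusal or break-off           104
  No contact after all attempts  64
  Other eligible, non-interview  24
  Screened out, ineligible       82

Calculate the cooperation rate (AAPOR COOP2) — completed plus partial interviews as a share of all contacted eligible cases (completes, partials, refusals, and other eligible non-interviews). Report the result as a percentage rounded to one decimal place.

Top = 150 + 7 = 157
Base = 150 + 7 + 104 + 24 = 285
COOP2 = 157 / 285 = 0.5509

55.1%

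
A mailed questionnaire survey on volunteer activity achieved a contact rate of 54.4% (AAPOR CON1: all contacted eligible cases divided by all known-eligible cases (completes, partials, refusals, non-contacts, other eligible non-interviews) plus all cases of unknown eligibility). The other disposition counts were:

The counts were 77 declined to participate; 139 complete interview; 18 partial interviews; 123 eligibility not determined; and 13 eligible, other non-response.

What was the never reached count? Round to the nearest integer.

84

Num = 139 + 18 + 77 + 13 = 247
CON1 = 247 / D = 0.544
D = 247 / 0.544 = 454.0
Other denominator terms total 370
never reached = 454.0 − 370 ≈ 84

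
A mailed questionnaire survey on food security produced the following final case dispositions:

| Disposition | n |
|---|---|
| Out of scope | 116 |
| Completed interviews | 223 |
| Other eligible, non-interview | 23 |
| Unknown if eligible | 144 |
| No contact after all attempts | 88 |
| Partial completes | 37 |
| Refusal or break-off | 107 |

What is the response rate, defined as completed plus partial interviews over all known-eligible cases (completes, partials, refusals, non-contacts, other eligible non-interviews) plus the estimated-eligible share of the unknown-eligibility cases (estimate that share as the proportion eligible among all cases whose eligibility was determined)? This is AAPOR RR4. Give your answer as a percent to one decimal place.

43.8%

Numerator: 223 + 37 = 260
Determined eligible: 223 + 37 + 107 + 88 + 23 = 478
e = 478 / (478 + 116) = 478 / 594 = 0.8047
e × U: 0.8047 × 144 = 115.88
Denominator: 478 + 115.88 = 593.88
RR4 = 260 / 593.88 = 0.4378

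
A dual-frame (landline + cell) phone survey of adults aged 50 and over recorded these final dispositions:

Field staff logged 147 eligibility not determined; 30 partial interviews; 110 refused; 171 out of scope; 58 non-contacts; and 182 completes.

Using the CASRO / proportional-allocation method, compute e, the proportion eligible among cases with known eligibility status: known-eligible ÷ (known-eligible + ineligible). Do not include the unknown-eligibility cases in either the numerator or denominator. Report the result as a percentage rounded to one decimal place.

Determined eligible = 182 + 30 + 110 + 58 = 380
e = 380 / (380 + 171) = 380 / 551 = 0.6897

69.0%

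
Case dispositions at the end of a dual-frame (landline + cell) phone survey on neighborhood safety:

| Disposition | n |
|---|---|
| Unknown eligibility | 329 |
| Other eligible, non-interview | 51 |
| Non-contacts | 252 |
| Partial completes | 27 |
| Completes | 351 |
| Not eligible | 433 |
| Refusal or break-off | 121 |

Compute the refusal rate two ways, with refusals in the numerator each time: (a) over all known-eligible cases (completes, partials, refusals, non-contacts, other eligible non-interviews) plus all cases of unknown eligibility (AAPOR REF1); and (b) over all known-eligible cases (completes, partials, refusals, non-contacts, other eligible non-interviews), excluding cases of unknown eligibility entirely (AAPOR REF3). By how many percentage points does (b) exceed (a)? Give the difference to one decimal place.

4.4

Numerator: 121
Denominator: 351 + 27 + 121 + 252 + 51 + 329 = 1131
REF1 = 121 / 1131 = 0.1070
Denominator: 351 + 27 + 121 + 252 + 51 = 802
REF3 = 121 / 802 = 0.1509
Difference = 15.09 − 10.70 = 4.39 percentage points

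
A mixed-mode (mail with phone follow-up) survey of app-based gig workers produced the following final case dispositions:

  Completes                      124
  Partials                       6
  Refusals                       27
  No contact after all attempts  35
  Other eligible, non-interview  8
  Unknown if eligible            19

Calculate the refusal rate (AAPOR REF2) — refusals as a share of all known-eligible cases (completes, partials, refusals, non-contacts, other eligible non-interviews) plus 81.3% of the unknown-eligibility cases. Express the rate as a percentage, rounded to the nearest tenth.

Numerator → 27
Eligible (known) → 124 + 6 + 27 + 35 + 8 = 200
e × U → 0.8130 × 19 = 15.45
Denom → 200 + 15.45 = 215.45
REF2 = 27 / 215.45 = 0.1253

12.5%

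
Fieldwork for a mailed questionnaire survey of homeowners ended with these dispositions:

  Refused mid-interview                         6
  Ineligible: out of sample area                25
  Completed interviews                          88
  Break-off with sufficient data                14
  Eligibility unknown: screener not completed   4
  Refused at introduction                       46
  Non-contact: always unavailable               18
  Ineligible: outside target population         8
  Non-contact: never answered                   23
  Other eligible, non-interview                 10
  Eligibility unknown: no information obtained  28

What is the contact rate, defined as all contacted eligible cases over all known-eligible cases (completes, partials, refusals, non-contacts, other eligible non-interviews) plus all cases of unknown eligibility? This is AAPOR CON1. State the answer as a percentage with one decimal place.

69.2%

Declined to participate = 46 + 6 = 52
No contact after all attempts = 23 + 18 = 41
Unknown eligibility = 4 + 28 = 32
Ineligible = 8 + 25 = 33
Numerator → 88 + 14 + 52 + 10 = 164
Base → 88 + 14 + 52 + 41 + 10 + 32 = 237
CON1 = 164 / 237 = 0.6920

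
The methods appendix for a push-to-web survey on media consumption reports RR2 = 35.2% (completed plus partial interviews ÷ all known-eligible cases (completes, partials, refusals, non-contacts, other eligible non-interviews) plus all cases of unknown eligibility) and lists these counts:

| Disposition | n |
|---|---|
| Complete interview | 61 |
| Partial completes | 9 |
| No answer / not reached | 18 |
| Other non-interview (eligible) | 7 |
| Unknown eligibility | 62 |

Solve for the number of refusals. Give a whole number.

42

Numerator: 61 + 9 = 70
RR2 = 70 / D = 0.352
D = 70 / 0.352 = 198.9
Other denominator terms total 157
refusals = 198.9 − 157 ≈ 42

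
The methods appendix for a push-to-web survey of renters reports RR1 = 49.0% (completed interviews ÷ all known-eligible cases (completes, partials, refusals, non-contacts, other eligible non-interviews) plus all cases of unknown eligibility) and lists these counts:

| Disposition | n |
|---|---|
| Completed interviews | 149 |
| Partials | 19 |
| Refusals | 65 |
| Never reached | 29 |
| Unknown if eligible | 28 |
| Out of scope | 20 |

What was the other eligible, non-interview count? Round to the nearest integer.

RR1 = 149 / D = 0.490
D = 149 / 0.490 = 304.1
Remaining denominator categories sum to 290
other eligible, non-interview = 304.1 − 290 ≈ 14

14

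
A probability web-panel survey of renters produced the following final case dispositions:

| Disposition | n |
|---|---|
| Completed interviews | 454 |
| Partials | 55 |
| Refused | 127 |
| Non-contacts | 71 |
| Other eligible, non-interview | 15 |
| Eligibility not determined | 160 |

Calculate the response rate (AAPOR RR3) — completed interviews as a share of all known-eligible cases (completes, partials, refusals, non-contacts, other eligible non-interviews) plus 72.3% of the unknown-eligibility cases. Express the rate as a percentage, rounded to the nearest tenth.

54.2%

Num = 454
Eligible (known) = 454 + 55 + 127 + 71 + 15 = 722
Estimated eligible among unknowns = 0.7230 × 160 = 115.68
Denom = 722 + 115.68 = 837.68
RR3 = 454 / 837.68 = 0.5420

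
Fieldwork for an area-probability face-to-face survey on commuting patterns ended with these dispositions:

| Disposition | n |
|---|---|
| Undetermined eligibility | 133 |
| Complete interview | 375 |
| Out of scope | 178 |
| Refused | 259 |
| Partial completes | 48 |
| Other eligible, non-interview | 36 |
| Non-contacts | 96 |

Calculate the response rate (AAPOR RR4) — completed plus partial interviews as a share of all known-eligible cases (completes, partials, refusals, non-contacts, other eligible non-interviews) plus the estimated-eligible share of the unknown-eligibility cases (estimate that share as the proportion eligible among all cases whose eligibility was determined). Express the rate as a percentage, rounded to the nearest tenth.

Top: 375 + 48 = 423
Known eligible: 375 + 48 + 259 + 96 + 36 = 814
e = 814 / (814 + 178) = 814 / 992 = 0.8206
Eligible share of unknowns: 0.8206 × 133 = 109.14
Denom: 814 + 109.14 = 923.14
RR4 = 423 / 923.14 = 0.4582

45.8%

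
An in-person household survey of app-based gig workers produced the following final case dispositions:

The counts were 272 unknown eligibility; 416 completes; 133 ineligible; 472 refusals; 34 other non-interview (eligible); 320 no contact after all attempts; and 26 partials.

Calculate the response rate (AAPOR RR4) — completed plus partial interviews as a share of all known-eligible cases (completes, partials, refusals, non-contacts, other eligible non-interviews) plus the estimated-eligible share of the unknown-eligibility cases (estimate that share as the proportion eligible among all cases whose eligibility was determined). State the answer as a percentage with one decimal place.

29.2%

Numerator: 416 + 26 = 442
Eligible (known): 416 + 26 + 472 + 320 + 34 = 1268
e = 1268 / (1268 + 133) = 1268 / 1401 = 0.9051
Estimated eligible among unknowns: 0.9051 × 272 = 246.19
Denom: 1268 + 246.19 = 1514.19
RR4 = 442 / 1514.19 = 0.2919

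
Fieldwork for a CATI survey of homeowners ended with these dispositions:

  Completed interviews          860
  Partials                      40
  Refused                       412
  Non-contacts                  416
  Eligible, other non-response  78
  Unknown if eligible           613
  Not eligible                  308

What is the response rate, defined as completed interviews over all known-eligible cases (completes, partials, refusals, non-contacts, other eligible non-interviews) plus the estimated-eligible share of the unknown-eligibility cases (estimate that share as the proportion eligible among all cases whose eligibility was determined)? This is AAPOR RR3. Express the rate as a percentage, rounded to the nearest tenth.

Numerator = 860
Known eligible = 860 + 40 + 412 + 416 + 78 = 1806
e = 1806 / (1806 + 308) = 1806 / 2114 = 0.8543
Estimated eligible among unknowns = 0.8543 × 613 = 523.69
Denominator = 1806 + 523.69 = 2329.69
RR3 = 860 / 2329.69 = 0.3691

36.9%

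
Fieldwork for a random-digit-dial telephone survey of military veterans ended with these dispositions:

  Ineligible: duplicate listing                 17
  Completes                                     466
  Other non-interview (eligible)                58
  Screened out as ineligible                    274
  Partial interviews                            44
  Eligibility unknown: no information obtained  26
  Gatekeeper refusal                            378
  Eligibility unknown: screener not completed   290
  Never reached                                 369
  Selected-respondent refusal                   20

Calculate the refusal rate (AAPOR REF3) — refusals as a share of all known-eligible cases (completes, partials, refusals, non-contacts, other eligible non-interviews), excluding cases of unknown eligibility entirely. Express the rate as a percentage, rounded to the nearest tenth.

Refused = 378 + 20 = 398
Undetermined eligibility = 290 + 26 = 316
Screened out, ineligible = 274 + 17 = 291
Num: 398
Base: 466 + 44 + 398 + 369 + 58 = 1335
REF3 = 398 / 1335 = 0.2981

29.8%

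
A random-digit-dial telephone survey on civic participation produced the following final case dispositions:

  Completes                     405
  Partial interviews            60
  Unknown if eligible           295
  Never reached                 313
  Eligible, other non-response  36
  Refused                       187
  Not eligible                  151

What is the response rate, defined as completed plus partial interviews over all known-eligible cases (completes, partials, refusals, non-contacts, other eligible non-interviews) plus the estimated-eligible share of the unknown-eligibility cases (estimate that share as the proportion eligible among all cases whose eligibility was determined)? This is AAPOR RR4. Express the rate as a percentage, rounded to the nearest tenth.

37.0%

Numerator: 405 + 60 = 465
Known eligible: 405 + 60 + 187 + 313 + 36 = 1001
e = 1001 / (1001 + 151) = 1001 / 1152 = 0.8689
Eligible share of unknowns: 0.8689 × 295 = 256.33
Denom: 1001 + 256.33 = 1257.33
RR4 = 465 / 1257.33 = 0.3698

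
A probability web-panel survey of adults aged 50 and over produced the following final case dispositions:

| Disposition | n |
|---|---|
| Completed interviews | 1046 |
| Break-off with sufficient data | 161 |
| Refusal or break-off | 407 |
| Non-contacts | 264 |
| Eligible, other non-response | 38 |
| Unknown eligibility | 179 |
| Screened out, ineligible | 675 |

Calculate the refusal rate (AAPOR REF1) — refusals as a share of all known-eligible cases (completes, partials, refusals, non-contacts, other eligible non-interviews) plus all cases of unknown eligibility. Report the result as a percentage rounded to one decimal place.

19.4%

Numerator: 407
Base: 1046 + 161 + 407 + 264 + 38 + 179 = 2095
REF1 = 407 / 2095 = 0.1943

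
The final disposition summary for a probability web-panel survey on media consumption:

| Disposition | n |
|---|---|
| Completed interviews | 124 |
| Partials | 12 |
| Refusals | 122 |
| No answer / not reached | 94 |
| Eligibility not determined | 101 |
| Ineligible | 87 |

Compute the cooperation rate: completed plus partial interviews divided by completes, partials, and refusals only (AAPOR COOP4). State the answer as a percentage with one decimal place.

52.7%

Top = 124 + 12 = 136
Denom = 124 + 12 + 122 = 258
COOP4 = 136 / 258 = 0.5271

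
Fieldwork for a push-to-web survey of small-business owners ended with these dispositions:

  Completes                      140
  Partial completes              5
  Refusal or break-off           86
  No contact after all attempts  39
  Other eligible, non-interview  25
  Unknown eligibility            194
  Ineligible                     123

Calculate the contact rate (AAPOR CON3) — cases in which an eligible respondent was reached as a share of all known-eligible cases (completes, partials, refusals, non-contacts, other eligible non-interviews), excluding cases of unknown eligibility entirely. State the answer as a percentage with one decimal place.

Numerator = 140 + 5 + 86 + 25 = 256
Denom = 140 + 5 + 86 + 39 + 25 = 295
CON3 = 256 / 295 = 0.8678

86.8%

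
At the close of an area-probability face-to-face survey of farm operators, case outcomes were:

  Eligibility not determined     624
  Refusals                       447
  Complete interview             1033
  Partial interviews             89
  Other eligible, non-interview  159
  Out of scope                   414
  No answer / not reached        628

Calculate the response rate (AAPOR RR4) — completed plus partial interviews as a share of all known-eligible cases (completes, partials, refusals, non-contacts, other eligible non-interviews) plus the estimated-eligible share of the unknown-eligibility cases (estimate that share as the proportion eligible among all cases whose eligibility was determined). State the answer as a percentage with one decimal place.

38.9%

Top: 1033 + 89 = 1122
Eligible (known): 1033 + 89 + 447 + 628 + 159 = 2356
e = 2356 / (2356 + 414) = 2356 / 2770 = 0.8505
Eligible share of unknowns: 0.8505 × 624 = 530.71
Base: 2356 + 530.71 = 2886.71
RR4 = 1122 / 2886.71 = 0.3887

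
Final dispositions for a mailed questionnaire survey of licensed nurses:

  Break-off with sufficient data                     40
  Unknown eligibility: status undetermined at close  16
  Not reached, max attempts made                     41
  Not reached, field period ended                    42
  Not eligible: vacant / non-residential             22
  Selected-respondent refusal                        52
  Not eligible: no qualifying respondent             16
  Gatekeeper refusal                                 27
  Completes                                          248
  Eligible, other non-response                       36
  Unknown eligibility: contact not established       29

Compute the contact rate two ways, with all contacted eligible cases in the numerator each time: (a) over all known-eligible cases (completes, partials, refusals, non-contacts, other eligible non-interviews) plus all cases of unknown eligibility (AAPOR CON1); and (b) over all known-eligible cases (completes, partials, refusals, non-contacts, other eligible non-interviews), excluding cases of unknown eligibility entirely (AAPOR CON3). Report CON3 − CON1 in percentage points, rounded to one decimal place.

7.0

Refusal or break-off = 27 + 52 = 79
No answer / not reached = 42 + 41 = 83
Eligibility not determined = 29 + 16 = 45
Screened out, ineligible = 16 + 22 = 38
Top → 248 + 40 + 79 + 36 = 403
Denom → 248 + 40 + 79 + 83 + 36 + 45 = 531
CON1 = 403 / 531 = 0.7589
Denom → 248 + 40 + 79 + 83 + 36 = 486
CON3 = 403 / 486 = 0.8292
Difference = 82.92 − 75.89 = 7.03 percentage points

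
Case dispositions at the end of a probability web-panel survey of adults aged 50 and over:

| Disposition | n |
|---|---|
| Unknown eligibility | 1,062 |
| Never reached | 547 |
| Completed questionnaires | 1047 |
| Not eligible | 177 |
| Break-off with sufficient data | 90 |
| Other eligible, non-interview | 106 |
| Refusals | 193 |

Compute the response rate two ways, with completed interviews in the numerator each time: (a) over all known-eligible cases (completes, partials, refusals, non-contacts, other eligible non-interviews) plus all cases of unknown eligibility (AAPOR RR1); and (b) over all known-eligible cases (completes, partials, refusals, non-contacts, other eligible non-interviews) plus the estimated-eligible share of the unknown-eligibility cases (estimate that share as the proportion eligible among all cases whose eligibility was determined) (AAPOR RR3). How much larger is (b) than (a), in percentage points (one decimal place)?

Numerator: 1047
Base: 1047 + 90 + 193 + 547 + 106 + 1062 = 3045
RR1 = 1047 / 3045 = 0.3438
Eligible (known): 1047 + 90 + 193 + 547 + 106 = 1983
e = 1983 / (1983 + 177) = 1983 / 2160 = 0.9181
Eligible share of unknowns: 0.9181 × 1062 = 975.02
Base: 1983 + 975.02 = 2958.02
RR3 = 1047 / 2958.02 = 0.3540
Difference = 35.40 − 34.38 = 1.02 percentage points

1.0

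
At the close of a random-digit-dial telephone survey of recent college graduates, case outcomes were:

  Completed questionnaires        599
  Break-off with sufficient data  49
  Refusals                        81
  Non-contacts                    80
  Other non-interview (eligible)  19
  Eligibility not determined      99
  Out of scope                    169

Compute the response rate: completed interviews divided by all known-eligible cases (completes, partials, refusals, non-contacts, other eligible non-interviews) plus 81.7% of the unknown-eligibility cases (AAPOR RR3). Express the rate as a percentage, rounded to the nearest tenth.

65.9%

Top: 599
Eligible (known): 599 + 49 + 81 + 80 + 19 = 828
e × U: 0.8170 × 99 = 80.88
Denominator: 828 + 80.88 = 908.88
RR3 = 599 / 908.88 = 0.6591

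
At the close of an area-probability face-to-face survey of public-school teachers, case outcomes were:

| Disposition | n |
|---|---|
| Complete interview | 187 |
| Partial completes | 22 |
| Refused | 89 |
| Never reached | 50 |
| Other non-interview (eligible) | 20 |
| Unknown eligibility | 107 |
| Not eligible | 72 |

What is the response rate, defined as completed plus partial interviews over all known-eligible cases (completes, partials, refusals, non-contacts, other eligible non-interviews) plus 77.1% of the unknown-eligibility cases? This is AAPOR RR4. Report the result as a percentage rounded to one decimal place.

Top = 187 + 22 = 209
Determined eligible = 187 + 22 + 89 + 50 + 20 = 368
Eligible share of unknowns = 0.7710 × 107 = 82.50
Denom = 368 + 82.50 = 450.50
RR4 = 209 / 450.50 = 0.4639

46.4%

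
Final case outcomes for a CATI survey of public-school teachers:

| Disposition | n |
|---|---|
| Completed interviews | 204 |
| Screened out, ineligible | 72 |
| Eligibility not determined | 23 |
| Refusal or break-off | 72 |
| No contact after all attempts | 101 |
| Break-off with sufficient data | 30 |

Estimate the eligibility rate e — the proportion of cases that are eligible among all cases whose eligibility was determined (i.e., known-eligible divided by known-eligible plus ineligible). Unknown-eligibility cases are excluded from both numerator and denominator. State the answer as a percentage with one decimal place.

85.0%

Eligible (known): 204 + 30 + 72 + 101 = 407
e = 407 / (407 + 72) = 407 / 479 = 0.8497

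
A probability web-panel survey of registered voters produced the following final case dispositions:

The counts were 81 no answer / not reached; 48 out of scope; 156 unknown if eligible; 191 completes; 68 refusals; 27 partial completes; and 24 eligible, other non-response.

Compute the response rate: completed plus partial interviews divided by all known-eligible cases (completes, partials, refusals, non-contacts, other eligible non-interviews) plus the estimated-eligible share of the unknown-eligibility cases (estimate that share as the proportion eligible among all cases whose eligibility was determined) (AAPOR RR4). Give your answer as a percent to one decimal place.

41.1%

Numerator: 191 + 27 = 218
Eligible (known): 191 + 27 + 68 + 81 + 24 = 391
e = 391 / (391 + 48) = 391 / 439 = 0.8907
Estimated eligible among unknowns: 0.8907 × 156 = 138.95
Denominator: 391 + 138.95 = 529.95
RR4 = 218 / 529.95 = 0.4114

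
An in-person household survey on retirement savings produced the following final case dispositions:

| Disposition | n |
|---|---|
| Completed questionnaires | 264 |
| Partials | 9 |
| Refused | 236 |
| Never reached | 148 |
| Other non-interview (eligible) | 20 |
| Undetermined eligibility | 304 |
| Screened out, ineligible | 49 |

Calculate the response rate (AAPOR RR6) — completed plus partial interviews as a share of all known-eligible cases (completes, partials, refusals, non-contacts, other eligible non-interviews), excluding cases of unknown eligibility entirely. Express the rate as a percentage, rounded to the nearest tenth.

Top: 264 + 9 = 273
Denominator: 264 + 9 + 236 + 148 + 20 = 677
RR6 = 273 / 677 = 0.4032

40.3%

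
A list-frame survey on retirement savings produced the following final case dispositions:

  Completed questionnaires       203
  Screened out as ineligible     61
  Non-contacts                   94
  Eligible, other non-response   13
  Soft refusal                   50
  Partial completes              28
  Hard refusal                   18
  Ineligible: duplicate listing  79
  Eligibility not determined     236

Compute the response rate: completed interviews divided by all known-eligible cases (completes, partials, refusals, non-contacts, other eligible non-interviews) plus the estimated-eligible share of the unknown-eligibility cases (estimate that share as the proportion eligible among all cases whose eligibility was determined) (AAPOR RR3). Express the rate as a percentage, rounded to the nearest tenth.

Declined to participate = 18 + 50 = 68
Ineligible = 61 + 79 = 140
Top = 203
Known eligible = 203 + 28 + 68 + 94 + 13 = 406
e = 406 / (406 + 140) = 406 / 546 = 0.7436
Eligible share of unknowns = 0.7436 × 236 = 175.49
Denom = 406 + 175.49 = 581.49
RR3 = 203 / 581.49 = 0.3491

34.9%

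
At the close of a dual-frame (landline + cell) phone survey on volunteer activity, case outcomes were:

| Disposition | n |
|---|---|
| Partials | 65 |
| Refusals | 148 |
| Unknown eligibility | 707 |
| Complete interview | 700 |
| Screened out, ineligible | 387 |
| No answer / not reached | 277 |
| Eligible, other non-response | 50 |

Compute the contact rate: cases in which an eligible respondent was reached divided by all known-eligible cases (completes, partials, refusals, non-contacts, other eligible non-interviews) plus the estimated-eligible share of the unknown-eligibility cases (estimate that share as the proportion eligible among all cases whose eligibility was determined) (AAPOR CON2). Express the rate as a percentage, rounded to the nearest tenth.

54.1%

Num → 700 + 65 + 148 + 50 = 963
Determined eligible → 700 + 65 + 148 + 277 + 50 = 1240
e = 1240 / (1240 + 387) = 1240 / 1627 = 0.7621
Estimated eligible among unknowns → 0.7621 × 707 = 538.80
Denominator → 1240 + 538.80 = 1778.80
CON2 = 963 / 1778.80 = 0.5414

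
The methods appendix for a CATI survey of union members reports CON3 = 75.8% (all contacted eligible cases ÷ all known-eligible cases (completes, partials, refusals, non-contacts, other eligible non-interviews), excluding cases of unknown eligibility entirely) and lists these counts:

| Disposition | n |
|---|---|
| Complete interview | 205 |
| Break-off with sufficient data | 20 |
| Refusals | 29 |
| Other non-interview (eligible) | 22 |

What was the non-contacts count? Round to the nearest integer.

88

Top → 205 + 20 + 29 + 22 = 276
CON3 = 276 / D = 0.758
D = 276 / 0.758 = 364.1
Rest of base = 276
non-contacts = 364.1 − 276 ≈ 88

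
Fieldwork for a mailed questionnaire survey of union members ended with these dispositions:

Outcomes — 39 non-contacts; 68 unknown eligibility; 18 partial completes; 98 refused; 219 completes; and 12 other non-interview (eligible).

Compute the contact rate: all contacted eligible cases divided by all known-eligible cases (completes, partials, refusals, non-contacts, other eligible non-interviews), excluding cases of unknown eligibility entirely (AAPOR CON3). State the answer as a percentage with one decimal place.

Num → 219 + 18 + 98 + 12 = 347
Denom → 219 + 18 + 98 + 39 + 12 = 386
CON3 = 347 / 386 = 0.8990

89.9%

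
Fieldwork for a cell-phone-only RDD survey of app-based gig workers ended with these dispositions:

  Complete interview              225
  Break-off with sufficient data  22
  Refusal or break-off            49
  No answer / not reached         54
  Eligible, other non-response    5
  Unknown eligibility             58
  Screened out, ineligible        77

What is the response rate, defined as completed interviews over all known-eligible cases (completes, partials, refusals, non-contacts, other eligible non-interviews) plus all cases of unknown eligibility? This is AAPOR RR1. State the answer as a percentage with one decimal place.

Top → 225
Base → 225 + 22 + 49 + 54 + 5 + 58 = 413
RR1 = 225 / 413 = 0.5448

54.5%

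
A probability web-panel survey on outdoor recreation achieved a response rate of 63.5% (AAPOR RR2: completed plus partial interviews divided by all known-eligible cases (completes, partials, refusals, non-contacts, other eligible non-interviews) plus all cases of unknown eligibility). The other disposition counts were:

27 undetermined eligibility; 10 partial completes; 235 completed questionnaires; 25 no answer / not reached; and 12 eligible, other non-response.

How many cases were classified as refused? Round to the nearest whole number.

Num: 235 + 10 = 245
RR2 = 245 / D = 0.635
D = 245 / 0.635 = 385.8
Rest of base = 309
refused = 385.8 − 309 ≈ 77

77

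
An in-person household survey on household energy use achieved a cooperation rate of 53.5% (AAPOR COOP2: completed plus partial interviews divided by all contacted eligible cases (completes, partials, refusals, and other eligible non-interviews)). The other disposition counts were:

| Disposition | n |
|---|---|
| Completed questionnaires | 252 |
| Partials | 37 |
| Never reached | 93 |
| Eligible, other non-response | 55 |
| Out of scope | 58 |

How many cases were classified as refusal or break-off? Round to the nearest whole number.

196

Numerator: 252 + 37 = 289
COOP2 = 289 / D = 0.535
D = 289 / 0.535 = 540.2
Remaining denominator categories sum to 344
refusal or break-off = 540.2 − 344 ≈ 196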